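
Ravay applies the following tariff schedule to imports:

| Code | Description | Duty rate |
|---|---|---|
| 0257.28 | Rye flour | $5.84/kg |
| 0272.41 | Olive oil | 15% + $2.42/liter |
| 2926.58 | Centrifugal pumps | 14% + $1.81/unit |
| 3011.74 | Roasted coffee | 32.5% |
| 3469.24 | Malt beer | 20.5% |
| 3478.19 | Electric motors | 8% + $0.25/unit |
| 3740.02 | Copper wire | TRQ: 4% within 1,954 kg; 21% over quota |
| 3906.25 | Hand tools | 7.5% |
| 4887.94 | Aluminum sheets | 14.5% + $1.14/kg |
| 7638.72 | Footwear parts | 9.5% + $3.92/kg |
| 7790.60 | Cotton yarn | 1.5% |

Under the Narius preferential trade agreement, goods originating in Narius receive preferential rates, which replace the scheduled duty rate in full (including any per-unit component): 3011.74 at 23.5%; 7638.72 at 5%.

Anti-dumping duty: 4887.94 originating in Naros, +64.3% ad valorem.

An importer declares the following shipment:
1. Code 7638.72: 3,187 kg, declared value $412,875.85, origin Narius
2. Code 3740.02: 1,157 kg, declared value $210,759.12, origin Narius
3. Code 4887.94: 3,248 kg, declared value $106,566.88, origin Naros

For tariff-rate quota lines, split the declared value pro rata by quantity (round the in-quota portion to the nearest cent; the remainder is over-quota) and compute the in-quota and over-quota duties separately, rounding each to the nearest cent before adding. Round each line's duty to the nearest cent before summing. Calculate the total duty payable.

$116,751.57

Line 1 (7638.72, Narius, 3,187 kg, $412,875.85):
Base rate for 7638.72 is 9.5% + $3.92/kg.
Origin Narius qualifies under the Ravay–Narius agreement and 7638.72 is covered: preferential rate 5% applies instead.
Duty = $412,875.85 × 5% = $20,643.79.
Line 2 (3740.02, Narius, 1,157 kg, $210,759.12):
Code 3740.02 is under a tariff-rate quota (threshold 1,954 kg). Quantity 1,157 kg is within the quota, so the in-quota rate 4% applies to the full value.
Duty = $210,759.12 × 4% = $8,430.36.
Line 3 (4887.94, Naros, 3,248 kg, $106,566.88):
Base rate for 4887.94 is 14.5% + $1.14/kg.
Additional duty on 4887.94 from Naros: +64.3%. Applied ad valorem rate: 14.5% + 64.3% = 78.8%.
Duty = $106,566.88 × 78.8% + 3,248 × $1.14 = $87,677.42.
Total = $20,643.79 + $8,430.36 + $87,677.42 = $116,751.57.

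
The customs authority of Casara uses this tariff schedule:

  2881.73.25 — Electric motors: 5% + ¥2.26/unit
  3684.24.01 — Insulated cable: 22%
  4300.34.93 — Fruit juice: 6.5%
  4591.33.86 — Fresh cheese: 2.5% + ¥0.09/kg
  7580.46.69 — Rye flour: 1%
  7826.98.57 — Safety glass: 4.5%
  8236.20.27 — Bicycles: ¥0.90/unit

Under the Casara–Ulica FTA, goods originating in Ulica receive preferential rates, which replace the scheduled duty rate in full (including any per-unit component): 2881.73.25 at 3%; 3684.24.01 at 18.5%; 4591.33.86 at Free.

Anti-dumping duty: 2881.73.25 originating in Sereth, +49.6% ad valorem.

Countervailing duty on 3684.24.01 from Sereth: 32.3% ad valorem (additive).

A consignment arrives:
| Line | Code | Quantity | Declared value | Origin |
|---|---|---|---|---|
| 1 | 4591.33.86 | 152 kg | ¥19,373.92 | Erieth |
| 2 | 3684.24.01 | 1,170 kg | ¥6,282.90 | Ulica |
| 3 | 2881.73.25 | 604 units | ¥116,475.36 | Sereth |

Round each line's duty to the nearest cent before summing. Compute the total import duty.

Line 1 (4591.33.86, Erieth, 152 kg, ¥19,373.92):
Base rate for 4591.33.86 is 2.5% + ¥0.09/kg.
4591.33.86 has an FTA preferential rate, but origin Erieth is not Ulica; base rate stands.
Duty = ¥19,373.92 × 2.5% + 152 × ¥0.09 = ¥498.03.
Line 2 (3684.24.01, Ulica, 1,170 kg, ¥6,282.90):
Base rate for 3684.24.01 is 22%.
Origin Ulica qualifies under the Casara–Ulica agreement and 3684.24.01 is covered: preferential rate 18.5% applies instead.
The additional-duty order on 3684.24.01 targets Sereth, not Ulica; it does not apply.
Duty = ¥6,282.90 × 18.5% = ¥1,162.34.
Line 3 (2881.73.25, Sereth, 604 units, ¥116,475.36):
Base rate for 2881.73.25 is 5% + ¥2.26/unit.
2881.73.25 has an FTA preferential rate, but origin Sereth is not Ulica; base rate stands.
Additional duty on 2881.73.25 from Sereth: +49.6%. Applied ad valorem rate: 5% + 49.6% = 54.6%.
Duty = ¥116,475.36 × 54.6% + 604 × ¥2.26 = ¥64,960.59.
Total = ¥498.03 + ¥1,162.34 + ¥64,960.59 = ¥66,620.96.

¥66,620.96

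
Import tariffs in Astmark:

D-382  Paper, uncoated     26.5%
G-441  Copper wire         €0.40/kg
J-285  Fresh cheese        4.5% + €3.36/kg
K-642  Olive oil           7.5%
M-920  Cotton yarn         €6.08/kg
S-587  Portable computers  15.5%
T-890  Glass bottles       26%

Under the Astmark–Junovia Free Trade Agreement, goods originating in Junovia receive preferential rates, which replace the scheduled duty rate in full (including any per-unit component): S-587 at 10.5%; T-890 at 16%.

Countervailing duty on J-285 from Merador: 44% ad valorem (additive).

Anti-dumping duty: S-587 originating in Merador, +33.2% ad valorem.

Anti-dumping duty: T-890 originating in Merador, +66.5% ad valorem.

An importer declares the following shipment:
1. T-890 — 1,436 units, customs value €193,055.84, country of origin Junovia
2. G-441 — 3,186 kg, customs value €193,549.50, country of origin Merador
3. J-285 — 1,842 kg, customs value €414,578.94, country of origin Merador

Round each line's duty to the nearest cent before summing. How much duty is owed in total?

Line 1 (T-890, Junovia, 1,436 units, €193,055.84):
Base rate for T-890 is 26%.
Origin Junovia qualifies under the Astmark–Junovia agreement and T-890 is covered: preferential rate 16% applies instead.
The additional-duty order on T-890 targets Merador, not Junovia; it does not apply.
Duty = €193,055.84 × 16% = €30,888.93.
Line 2 (G-441, Merador, 3,186 kg, €193,549.50):
Base rate for G-441 is €0.40/kg.
Duty = 3,186 × €0.40 = €1,274.40.
Line 3 (J-285, Merador, 1,842 kg, €414,578.94):
Base rate for J-285 is 4.5% + €3.36/kg.
Additional duty on J-285 from Merador: +44%. Applied ad valorem rate: 4.5% + 44% = 48.5%.
Duty = €414,578.94 × 48.5% + 1,842 × €3.36 = €207,259.91.
Total = €30,888.93 + €1,274.40 + €207,259.91 = €239,423.24.

€239,423.24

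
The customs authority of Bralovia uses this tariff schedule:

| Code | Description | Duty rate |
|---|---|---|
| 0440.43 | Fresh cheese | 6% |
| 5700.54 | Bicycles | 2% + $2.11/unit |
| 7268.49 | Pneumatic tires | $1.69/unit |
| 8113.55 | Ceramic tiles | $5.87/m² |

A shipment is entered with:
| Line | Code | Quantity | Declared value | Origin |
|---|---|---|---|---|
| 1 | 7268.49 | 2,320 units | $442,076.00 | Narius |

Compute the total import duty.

Line 1 (7268.49, Narius, 2,320 units, $442,076.00):
Base rate for 7268.49 is $1.69/unit.
Duty = 2,320 × $1.69 = $3,920.80.

$3,920.80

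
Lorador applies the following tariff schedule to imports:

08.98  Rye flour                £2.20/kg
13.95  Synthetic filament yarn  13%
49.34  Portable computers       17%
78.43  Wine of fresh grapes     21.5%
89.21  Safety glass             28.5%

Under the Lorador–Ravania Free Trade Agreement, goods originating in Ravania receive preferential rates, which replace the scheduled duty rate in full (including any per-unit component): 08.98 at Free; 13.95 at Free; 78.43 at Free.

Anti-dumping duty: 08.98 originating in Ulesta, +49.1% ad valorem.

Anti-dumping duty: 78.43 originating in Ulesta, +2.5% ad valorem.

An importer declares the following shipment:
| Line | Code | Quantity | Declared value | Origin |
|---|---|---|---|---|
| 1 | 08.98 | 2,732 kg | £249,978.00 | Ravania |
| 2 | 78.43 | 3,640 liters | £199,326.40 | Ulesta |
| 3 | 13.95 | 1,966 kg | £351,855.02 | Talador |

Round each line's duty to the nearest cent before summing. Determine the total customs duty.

Line 1 (08.98, Ravania, 2,732 kg, £249,978.00):
Base rate for 08.98 is £2.20/kg.
Origin Ravania qualifies under the Lorador–Ravania agreement and 08.98 is covered: preferential rate Free applies instead.
The additional-duty order on 08.98 targets Ulesta, not Ravania; it does not apply.
Duty = £249,978.00 × 0% = £0.00.
Line 2 (78.43, Ulesta, 3,640 liters, £199,326.40):
Base rate for 78.43 is 21.5%.
78.43 has an FTA preferential rate, but origin Ulesta is not Ravania; base rate stands.
Additional duty on 78.43 from Ulesta: +2.5%. Applied ad valorem rate: 21.5% + 2.5% = 24%.
Duty = £199,326.40 × 24% = £47,838.34.
Line 3 (13.95, Talador, 1,966 kg, £351,855.02):
Base rate for 13.95 is 13%.
13.95 has an FTA preferential rate, but origin Talador is not Ravania; base rate stands.
Duty = £351,855.02 × 13% = £45,741.15.
Total = £0.00 + £47,838.34 + £45,741.15 = £93,579.49.

£93,579.49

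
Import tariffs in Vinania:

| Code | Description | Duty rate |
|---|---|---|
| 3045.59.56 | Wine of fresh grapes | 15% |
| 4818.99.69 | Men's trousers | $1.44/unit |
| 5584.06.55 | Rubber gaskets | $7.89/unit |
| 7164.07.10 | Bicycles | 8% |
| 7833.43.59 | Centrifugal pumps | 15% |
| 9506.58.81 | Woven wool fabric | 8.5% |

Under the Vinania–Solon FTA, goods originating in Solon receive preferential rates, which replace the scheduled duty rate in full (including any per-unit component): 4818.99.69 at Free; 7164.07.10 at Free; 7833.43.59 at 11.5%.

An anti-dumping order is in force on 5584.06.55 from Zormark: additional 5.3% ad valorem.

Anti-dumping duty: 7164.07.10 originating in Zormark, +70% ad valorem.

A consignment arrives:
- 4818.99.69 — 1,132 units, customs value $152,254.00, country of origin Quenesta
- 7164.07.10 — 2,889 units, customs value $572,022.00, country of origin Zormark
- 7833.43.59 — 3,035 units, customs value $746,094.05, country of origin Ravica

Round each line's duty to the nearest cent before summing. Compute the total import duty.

Line 1 (4818.99.69, Quenesta, 1,132 units, $152,254.00):
Base rate for 4818.99.69 is $1.44/unit.
4818.99.69 has an FTA preferential rate, but origin Quenesta is not Solon; base rate stands.
Duty = 1,132 × $1.44 = $1,630.08.
Line 2 (7164.07.10, Zormark, 2,889 units, $572,022.00):
Base rate for 7164.07.10 is 8%.
7164.07.10 has an FTA preferential rate, but origin Zormark is not Solon; base rate stands.
Additional duty on 7164.07.10 from Zormark: +70%. Applied ad valorem rate: 8% + 70% = 78%.
Duty = $572,022.00 × 78% = $446,177.16.
Line 3 (7833.43.59, Ravica, 3,035 units, $746,094.05):
Base rate for 7833.43.59 is 15%.
7833.43.59 has an FTA preferential rate, but origin Ravica is not Solon; base rate stands.
Duty = $746,094.05 × 15% = $111,914.11.
Total = $1,630.08 + $446,177.16 + $111,914.11 = $559,721.35.

$559,721.35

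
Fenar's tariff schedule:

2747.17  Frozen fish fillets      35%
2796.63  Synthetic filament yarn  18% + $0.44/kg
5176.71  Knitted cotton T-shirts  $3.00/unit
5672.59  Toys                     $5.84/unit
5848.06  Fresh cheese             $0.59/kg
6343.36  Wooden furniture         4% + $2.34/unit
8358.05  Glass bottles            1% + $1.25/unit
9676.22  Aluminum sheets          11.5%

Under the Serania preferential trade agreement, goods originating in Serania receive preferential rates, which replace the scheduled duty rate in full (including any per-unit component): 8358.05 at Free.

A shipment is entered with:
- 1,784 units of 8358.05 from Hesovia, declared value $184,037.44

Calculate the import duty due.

$4,070.37

Line 1 (8358.05, Hesovia, 1,784 units, $184,037.44):
Base rate for 8358.05 is 1% + $1.25/unit.
8358.05 has an FTA preferential rate, but origin Hesovia is not Serania; base rate stands.
Duty = $184,037.44 × 1% + 1,784 × $1.25 = $4,070.37.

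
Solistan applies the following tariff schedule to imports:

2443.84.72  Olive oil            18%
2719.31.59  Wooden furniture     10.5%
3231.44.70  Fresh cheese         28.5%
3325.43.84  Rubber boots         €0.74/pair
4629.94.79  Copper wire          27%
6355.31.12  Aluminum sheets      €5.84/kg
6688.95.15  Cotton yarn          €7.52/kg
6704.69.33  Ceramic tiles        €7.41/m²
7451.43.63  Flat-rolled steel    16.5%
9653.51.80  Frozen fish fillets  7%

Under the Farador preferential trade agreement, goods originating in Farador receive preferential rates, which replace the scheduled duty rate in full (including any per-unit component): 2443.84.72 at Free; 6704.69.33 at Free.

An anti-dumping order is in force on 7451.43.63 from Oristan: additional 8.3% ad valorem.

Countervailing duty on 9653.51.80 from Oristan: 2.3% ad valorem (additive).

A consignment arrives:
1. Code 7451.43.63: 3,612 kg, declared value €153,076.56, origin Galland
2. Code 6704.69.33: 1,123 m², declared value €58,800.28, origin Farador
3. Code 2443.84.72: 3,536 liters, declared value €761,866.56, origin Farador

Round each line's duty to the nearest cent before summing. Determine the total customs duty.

€25,257.63

Line 1 (7451.43.63, Galland, 3,612 kg, €153,076.56):
Base rate for 7451.43.63 is 16.5%.
The additional-duty order on 7451.43.63 targets Oristan, not Galland; it does not apply.
Duty = €153,076.56 × 16.5% = €25,257.63.
Line 2 (6704.69.33, Farador, 1,123 m², €58,800.28):
Base rate for 6704.69.33 is €7.41/m².
Origin Farador qualifies under the Solistan–Farador agreement and 6704.69.33 is covered: preferential rate Free applies instead.
Duty = €58,800.28 × 0% = €0.00.
Line 3 (2443.84.72, Farador, 3,536 liters, €761,866.56):
Base rate for 2443.84.72 is 18%.
Origin Farador qualifies under the Solistan–Farador agreement and 2443.84.72 is covered: preferential rate Free applies instead.
Duty = €761,866.56 × 0% = €0.00.
Total = €25,257.63 + €0.00 + €0.00 = €25,257.63.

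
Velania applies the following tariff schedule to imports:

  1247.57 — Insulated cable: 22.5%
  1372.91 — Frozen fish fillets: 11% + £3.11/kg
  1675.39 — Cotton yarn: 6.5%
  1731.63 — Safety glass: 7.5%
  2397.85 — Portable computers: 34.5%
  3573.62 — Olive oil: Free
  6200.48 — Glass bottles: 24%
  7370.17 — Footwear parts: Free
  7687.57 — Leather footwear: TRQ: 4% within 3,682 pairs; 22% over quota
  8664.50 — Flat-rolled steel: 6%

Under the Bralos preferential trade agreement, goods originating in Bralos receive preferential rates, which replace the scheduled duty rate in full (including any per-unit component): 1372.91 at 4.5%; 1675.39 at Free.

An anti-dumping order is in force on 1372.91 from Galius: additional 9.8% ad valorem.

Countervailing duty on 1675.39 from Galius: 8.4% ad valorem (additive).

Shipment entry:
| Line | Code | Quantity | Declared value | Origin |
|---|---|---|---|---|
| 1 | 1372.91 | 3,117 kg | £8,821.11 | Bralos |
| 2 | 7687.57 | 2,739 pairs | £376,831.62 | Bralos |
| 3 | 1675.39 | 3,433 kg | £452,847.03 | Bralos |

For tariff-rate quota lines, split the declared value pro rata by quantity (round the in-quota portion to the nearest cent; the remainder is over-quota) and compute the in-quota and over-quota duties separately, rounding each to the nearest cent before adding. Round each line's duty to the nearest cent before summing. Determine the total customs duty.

£15,470.21

Line 1 (1372.91, Bralos, 3,117 kg, £8,821.11):
Base rate for 1372.91 is 11% + £3.11/kg.
Origin Bralos qualifies under the Velania–Bralos agreement and 1372.91 is covered: preferential rate 4.5% applies instead.
The additional-duty order on 1372.91 targets Galius, not Bralos; it does not apply.
Duty = £8,821.11 × 4.5% = £396.95.
Line 2 (7687.57, Bralos, 2,739 pairs, £376,831.62):
Code 7687.57 is under a tariff-rate quota (threshold 3,682 pairs). Quantity 2,739 pairs is within the quota, so the in-quota rate 4% applies to the full value.
Duty = £376,831.62 × 4% = £15,073.26.
Line 3 (1675.39, Bralos, 3,433 kg, £452,847.03):
Base rate for 1675.39 is 6.5%.
Origin Bralos qualifies under the Velania–Bralos agreement and 1675.39 is covered: preferential rate Free applies instead.
The additional-duty order on 1675.39 targets Galius, not Bralos; it does not apply.
Duty = £452,847.03 × 0% = £0.00.
Total = £396.95 + £15,073.26 + £0.00 = £15,470.21.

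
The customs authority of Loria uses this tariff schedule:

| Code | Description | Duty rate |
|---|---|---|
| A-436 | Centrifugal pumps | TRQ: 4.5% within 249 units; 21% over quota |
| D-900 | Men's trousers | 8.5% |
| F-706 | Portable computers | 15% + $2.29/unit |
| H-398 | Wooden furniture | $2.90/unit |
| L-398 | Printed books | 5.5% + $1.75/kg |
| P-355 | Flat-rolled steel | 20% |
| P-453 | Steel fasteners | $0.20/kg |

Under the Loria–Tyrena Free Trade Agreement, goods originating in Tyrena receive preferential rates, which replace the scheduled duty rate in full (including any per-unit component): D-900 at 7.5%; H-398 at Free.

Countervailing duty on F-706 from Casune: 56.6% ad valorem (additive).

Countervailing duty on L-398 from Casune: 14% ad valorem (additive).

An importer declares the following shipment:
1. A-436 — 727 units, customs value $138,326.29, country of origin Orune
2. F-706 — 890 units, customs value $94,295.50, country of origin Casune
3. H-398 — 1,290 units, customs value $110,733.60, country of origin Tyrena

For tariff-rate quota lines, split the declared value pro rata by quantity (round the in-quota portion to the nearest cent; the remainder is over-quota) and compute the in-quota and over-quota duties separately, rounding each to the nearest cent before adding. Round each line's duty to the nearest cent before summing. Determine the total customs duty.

Line 1 (A-436, Orune, 727 units, $138,326.29):
Code A-436 is under a tariff-rate quota (threshold 249 units). In-quota: 249 units at 4.5%; over-quota: 478 units at 21%.
Pro-rata value split: in-quota = $138,326.29 × 249/727 = $47,377.23; over-quota = $138,326.29 − $47,377.23 = $90,949.06.
In-quota duty = $47,377.23 × 4.5% = $2,131.98. Over-quota duty = $90,949.06 × 21% = $19,099.30.
Line duty = $2,131.98 + $19,099.30 = $21,231.28.
Line 2 (F-706, Casune, 890 units, $94,295.50):
Base rate for F-706 is 15% + $2.29/unit.
Additional duty on F-706 from Casune: +56.6%. Applied ad valorem rate: 15% + 56.6% = 71.6%.
Duty = $94,295.50 × 71.6% + 890 × $2.29 = $69,553.68.
Line 3 (H-398, Tyrena, 1,290 units, $110,733.60):
Base rate for H-398 is $2.90/unit.
Origin Tyrena qualifies under the Loria–Tyrena agreement and H-398 is covered: preferential rate Free applies instead.
Duty = $110,733.60 × 0% = $0.00.
Total = $21,231.28 + $69,553.68 + $0.00 = $90,784.96.

$90,784.96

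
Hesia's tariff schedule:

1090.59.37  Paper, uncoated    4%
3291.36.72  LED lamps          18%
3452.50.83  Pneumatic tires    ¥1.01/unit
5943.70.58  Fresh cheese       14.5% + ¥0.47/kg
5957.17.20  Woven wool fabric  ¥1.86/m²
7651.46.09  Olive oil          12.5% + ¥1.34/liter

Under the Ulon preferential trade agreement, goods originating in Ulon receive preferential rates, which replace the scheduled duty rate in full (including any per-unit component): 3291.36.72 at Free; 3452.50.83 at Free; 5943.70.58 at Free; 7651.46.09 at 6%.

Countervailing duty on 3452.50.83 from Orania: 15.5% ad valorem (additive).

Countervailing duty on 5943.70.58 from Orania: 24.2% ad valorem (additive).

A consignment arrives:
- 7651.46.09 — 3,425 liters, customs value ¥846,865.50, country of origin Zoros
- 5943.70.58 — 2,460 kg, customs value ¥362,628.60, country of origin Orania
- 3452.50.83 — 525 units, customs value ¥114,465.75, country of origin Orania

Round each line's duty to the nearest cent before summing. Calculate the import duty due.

¥270,213.60

Line 1 (7651.46.09, Zoros, 3,425 liters, ¥846,865.50):
Base rate for 7651.46.09 is 12.5% + ¥1.34/liter.
7651.46.09 has an FTA preferential rate, but origin Zoros is not Ulon; base rate stands.
Duty = ¥846,865.50 × 12.5% + 3,425 × ¥1.34 = ¥110,447.69.
Line 2 (5943.70.58, Orania, 2,460 kg, ¥362,628.60):
Base rate for 5943.70.58 is 14.5% + ¥0.47/kg.
5943.70.58 has an FTA preferential rate, but origin Orania is not Ulon; base rate stands.
Additional duty on 5943.70.58 from Orania: +24.2%. Applied ad valorem rate: 14.5% + 24.2% = 38.7%.
Duty = ¥362,628.60 × 38.7% + 2,460 × ¥0.47 = ¥141,493.47.
Line 3 (3452.50.83, Orania, 525 units, ¥114,465.75):
Base rate for 3452.50.83 is ¥1.01/unit.
3452.50.83 has an FTA preferential rate, but origin Orania is not Ulon; base rate stands.
Additional duty on 3452.50.83 from Orania: +15.5% ad valorem. Applied ad valorem rate = 15.5%.
Duty = ¥114,465.75 × 15.5% + 525 × ¥1.01 = ¥18,272.44.
Total = ¥110,447.69 + ¥141,493.47 + ¥18,272.44 = ¥270,213.60.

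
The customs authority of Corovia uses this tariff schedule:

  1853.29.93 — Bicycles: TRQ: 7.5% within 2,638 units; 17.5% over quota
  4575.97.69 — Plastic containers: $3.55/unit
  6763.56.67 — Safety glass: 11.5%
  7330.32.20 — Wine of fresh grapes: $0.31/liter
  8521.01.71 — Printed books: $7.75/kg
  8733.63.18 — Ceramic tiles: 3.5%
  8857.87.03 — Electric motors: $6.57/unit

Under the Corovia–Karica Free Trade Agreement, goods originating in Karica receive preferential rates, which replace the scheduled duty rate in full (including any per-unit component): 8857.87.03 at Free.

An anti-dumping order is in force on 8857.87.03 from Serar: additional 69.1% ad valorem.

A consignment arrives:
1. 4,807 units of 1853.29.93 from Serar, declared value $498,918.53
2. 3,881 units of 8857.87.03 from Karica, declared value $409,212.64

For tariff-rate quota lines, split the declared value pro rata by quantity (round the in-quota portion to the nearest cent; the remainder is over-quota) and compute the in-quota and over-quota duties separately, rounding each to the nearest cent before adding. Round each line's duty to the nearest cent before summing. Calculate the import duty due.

$59,930.94

Line 1 (1853.29.93, Serar, 4,807 units, $498,918.53):
Code 1853.29.93 is under a tariff-rate quota (threshold 2,638 units). In-quota: 2,638 units at 7.5%; over-quota: 2,169 units at 17.5%.
Pro-rata value split: in-quota = $498,918.53 × 2,638/4,807 = $273,798.02; over-quota = $498,918.53 − $273,798.02 = $225,120.51.
In-quota duty = $273,798.02 × 7.5% = $20,534.85. Over-quota duty = $225,120.51 × 17.5% = $39,396.09.
Line duty = $20,534.85 + $39,396.09 = $59,930.94.
Line 2 (8857.87.03, Karica, 3,881 units, $409,212.64):
Base rate for 8857.87.03 is $6.57/unit.
Origin Karica qualifies under the Corovia–Karica agreement and 8857.87.03 is covered: preferential rate Free applies instead.
The additional-duty order on 8857.87.03 targets Serar, not Karica; it does not apply.
Duty = $409,212.64 × 0% = $0.00.
Total = $59,930.94 + $0.00 = $59,930.94.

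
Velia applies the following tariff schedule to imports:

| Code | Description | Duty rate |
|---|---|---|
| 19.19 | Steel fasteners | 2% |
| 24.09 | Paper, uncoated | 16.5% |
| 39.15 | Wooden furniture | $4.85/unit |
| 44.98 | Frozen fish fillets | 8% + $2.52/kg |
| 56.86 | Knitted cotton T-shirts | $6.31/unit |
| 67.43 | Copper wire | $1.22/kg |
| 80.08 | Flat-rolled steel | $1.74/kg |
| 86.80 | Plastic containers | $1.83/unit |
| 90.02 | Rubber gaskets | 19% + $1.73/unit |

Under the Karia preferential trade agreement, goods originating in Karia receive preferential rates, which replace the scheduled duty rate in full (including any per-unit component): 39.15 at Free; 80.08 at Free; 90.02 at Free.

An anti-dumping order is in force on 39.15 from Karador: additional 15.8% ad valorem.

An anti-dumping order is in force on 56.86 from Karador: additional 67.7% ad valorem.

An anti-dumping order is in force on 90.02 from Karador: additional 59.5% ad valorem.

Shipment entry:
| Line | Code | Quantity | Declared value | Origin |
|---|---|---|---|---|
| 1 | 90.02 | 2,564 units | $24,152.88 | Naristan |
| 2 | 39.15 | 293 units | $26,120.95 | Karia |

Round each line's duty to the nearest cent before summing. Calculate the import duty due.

$9,024.77

Line 1 (90.02, Naristan, 2,564 units, $24,152.88):
Base rate for 90.02 is 19% + $1.73/unit.
90.02 has an FTA preferential rate, but origin Naristan is not Karia; base rate stands.
The additional-duty order on 90.02 targets Karador, not Naristan; it does not apply.
Duty = $24,152.88 × 19% + 2,564 × $1.73 = $9,024.77.
Line 2 (39.15, Karia, 293 units, $26,120.95):
Base rate for 39.15 is $4.85/unit.
Origin Karia qualifies under the Velia–Karia agreement and 39.15 is covered: preferential rate Free applies instead.
The additional-duty order on 39.15 targets Karador, not Karia; it does not apply.
Duty = $26,120.95 × 0% = $0.00.
Total = $9,024.77 + $0.00 = $9,024.77.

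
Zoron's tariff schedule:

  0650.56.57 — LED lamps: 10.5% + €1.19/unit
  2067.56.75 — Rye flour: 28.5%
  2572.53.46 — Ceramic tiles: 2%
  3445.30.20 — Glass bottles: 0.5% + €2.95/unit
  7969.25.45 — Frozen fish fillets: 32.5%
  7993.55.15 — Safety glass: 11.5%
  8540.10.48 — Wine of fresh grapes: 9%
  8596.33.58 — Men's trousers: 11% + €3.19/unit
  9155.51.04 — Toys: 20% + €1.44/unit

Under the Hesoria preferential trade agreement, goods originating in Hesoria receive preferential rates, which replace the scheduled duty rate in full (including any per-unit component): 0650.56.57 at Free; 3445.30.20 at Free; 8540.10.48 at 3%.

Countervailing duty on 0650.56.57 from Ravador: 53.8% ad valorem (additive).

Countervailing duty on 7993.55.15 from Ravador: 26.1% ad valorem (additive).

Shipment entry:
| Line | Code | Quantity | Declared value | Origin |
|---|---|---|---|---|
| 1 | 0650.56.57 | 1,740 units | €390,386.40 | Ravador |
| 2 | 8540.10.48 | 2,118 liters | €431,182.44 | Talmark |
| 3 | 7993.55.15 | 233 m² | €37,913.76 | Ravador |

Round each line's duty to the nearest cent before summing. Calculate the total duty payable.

Line 1 (0650.56.57, Ravador, 1,740 units, €390,386.40):
Base rate for 0650.56.57 is 10.5% + €1.19/unit.
0650.56.57 has an FTA preferential rate, but origin Ravador is not Hesoria; base rate stands.
Additional duty on 0650.56.57 from Ravador: +53.8%. Applied ad valorem rate: 10.5% + 53.8% = 64.3%.
Duty = €390,386.40 × 64.3% + 1,740 × €1.19 = €253,089.06.
Line 2 (8540.10.48, Talmark, 2,118 liters, €431,182.44):
Base rate for 8540.10.48 is 9%.
8540.10.48 has an FTA preferential rate, but origin Talmark is not Hesoria; base rate stands.
Duty = €431,182.44 × 9% = €38,806.42.
Line 3 (7993.55.15, Ravador, 233 m², €37,913.76):
Base rate for 7993.55.15 is 11.5%.
Additional duty on 7993.55.15 from Ravador: +26.1%. Applied ad valorem rate: 11.5% + 26.1% = 37.6%.
Duty = €37,913.76 × 37.6% = €14,255.57.
Total = €253,089.06 + €38,806.42 + €14,255.57 = €306,151.05.

€306,151.05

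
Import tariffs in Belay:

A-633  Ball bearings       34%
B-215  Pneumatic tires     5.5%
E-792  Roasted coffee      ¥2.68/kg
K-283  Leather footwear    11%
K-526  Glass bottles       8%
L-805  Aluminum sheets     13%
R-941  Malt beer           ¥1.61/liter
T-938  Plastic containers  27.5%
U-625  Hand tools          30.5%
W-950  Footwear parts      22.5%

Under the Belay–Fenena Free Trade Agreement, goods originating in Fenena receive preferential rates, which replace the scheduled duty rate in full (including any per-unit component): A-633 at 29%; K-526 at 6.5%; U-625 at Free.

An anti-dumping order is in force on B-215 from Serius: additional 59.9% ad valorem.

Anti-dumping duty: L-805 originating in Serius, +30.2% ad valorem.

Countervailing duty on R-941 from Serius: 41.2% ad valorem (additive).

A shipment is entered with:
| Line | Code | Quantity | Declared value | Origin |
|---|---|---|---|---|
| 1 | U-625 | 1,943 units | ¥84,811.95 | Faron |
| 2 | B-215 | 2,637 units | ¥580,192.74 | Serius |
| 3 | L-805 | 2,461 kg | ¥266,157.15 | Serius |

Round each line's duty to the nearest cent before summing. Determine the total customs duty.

Line 1 (U-625, Faron, 1,943 units, ¥84,811.95):
Base rate for U-625 is 30.5%.
U-625 has an FTA preferential rate, but origin Faron is not Fenena; base rate stands.
Duty = ¥84,811.95 × 30.5% = ¥25,867.64.
Line 2 (B-215, Serius, 2,637 units, ¥580,192.74):
Base rate for B-215 is 5.5%.
Additional duty on B-215 from Serius: +59.9%. Applied ad valorem rate: 5.5% + 59.9% = 65.4%.
Duty = ¥580,192.74 × 65.4% = ¥379,446.05.
Line 3 (L-805, Serius, 2,461 kg, ¥266,157.15):
Base rate for L-805 is 13%.
Additional duty on L-805 from Serius: +30.2%. Applied ad valorem rate: 13% + 30.2% = 43.2%.
Duty = ¥266,157.15 × 43.2% = ¥114,979.89.
Total = ¥25,867.64 + ¥379,446.05 + ¥114,979.89 = ¥520,293.58.

¥520,293.58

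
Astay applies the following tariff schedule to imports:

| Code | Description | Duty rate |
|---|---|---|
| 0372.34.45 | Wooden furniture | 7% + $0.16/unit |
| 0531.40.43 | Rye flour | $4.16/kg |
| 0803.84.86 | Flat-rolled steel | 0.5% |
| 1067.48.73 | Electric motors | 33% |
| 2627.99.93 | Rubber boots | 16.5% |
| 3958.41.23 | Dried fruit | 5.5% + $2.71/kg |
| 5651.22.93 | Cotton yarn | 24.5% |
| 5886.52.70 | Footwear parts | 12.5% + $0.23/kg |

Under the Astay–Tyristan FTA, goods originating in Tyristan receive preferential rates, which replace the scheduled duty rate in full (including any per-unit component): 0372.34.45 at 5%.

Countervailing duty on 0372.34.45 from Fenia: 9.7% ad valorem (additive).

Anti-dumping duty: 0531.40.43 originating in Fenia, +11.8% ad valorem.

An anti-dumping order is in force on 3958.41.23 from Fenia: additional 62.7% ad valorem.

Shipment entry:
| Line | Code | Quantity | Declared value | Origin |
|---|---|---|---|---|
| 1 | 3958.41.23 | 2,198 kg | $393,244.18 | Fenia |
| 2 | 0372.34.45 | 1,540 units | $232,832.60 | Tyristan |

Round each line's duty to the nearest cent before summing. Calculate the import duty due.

$285,790.74

Line 1 (3958.41.23, Fenia, 2,198 kg, $393,244.18):
Base rate for 3958.41.23 is 5.5% + $2.71/kg.
Additional duty on 3958.41.23 from Fenia: +62.7%. Applied ad valorem rate: 5.5% + 62.7% = 68.2%.
Duty = $393,244.18 × 68.2% + 2,198 × $2.71 = $274,149.11.
Line 2 (0372.34.45, Tyristan, 1,540 units, $232,832.60):
Base rate for 0372.34.45 is 7% + $0.16/unit.
Origin Tyristan qualifies under the Astay–Tyristan agreement and 0372.34.45 is covered: preferential rate 5% applies instead.
The additional-duty order on 0372.34.45 targets Fenia, not Tyristan; it does not apply.
Duty = $232,832.60 × 5% = $11,641.63.
Total = $274,149.11 + $11,641.63 = $285,790.74.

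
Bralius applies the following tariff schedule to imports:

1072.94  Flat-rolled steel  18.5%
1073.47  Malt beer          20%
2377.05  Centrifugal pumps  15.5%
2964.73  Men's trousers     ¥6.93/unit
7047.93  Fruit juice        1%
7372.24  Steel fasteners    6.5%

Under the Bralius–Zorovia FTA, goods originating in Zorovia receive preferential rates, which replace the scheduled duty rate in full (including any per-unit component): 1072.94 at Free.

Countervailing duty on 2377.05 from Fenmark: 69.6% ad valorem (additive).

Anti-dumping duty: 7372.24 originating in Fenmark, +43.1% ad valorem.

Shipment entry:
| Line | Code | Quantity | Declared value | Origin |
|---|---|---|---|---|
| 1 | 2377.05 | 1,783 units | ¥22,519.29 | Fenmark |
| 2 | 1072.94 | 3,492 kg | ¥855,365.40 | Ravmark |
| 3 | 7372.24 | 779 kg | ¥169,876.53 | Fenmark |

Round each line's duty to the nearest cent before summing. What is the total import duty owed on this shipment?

¥261,665.28

Line 1 (2377.05, Fenmark, 1,783 units, ¥22,519.29):
Base rate for 2377.05 is 15.5%.
Additional duty on 2377.05 from Fenmark: +69.6%. Applied ad valorem rate: 15.5% + 69.6% = 85.1%.
Duty = ¥22,519.29 × 85.1% = ¥19,163.92.
Line 2 (1072.94, Ravmark, 3,492 kg, ¥855,365.40):
Base rate for 1072.94 is 18.5%.
1072.94 has an FTA preferential rate, but origin Ravmark is not Zorovia; base rate stands.
Duty = ¥855,365.40 × 18.5% = ¥158,242.60.
Line 3 (7372.24, Fenmark, 779 kg, ¥169,876.53):
Base rate for 7372.24 is 6.5%.
Additional duty on 7372.24 from Fenmark: +43.1%. Applied ad valorem rate: 6.5% + 43.1% = 49.6%.
Duty = ¥169,876.53 × 49.6% = ¥84,258.76.
Total = ¥19,163.92 + ¥158,242.60 + ¥84,258.76 = ¥261,665.28.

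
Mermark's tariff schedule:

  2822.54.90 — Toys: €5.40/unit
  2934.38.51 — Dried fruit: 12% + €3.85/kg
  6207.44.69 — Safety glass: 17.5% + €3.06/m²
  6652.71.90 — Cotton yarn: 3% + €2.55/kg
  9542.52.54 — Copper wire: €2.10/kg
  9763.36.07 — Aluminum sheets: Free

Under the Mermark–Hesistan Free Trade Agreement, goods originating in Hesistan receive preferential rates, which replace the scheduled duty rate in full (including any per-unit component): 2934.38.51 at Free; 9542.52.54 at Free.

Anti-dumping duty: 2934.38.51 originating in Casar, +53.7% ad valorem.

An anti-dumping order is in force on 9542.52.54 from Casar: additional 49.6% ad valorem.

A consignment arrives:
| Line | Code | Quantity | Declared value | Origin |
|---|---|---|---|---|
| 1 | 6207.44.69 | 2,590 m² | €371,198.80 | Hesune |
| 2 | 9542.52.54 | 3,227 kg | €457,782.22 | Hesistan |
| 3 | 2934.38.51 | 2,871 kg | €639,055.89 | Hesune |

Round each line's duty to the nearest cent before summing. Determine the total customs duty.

Line 1 (6207.44.69, Hesune, 2,590 m², €371,198.80):
Base rate for 6207.44.69 is 17.5% + €3.06/m².
Duty = €371,198.80 × 17.5% + 2,590 × €3.06 = €72,885.19.
Line 2 (9542.52.54, Hesistan, 3,227 kg, €457,782.22):
Base rate for 9542.52.54 is €2.10/kg.
Origin Hesistan qualifies under the Mermark–Hesistan agreement and 9542.52.54 is covered: preferential rate Free applies instead.
The additional-duty order on 9542.52.54 targets Casar, not Hesistan; it does not apply.
Duty = €457,782.22 × 0% = €0.00.
Line 3 (2934.38.51, Hesune, 2,871 kg, €639,055.89):
Base rate for 2934.38.51 is 12% + €3.85/kg.
2934.38.51 has an FTA preferential rate, but origin Hesune is not Hesistan; base rate stands.
The additional-duty order on 2934.38.51 targets Casar, not Hesune; it does not apply.
Duty = €639,055.89 × 12% + 2,871 × €3.85 = €87,740.06.
Total = €72,885.19 + €0.00 + €87,740.06 = €160,625.25.

€160,625.25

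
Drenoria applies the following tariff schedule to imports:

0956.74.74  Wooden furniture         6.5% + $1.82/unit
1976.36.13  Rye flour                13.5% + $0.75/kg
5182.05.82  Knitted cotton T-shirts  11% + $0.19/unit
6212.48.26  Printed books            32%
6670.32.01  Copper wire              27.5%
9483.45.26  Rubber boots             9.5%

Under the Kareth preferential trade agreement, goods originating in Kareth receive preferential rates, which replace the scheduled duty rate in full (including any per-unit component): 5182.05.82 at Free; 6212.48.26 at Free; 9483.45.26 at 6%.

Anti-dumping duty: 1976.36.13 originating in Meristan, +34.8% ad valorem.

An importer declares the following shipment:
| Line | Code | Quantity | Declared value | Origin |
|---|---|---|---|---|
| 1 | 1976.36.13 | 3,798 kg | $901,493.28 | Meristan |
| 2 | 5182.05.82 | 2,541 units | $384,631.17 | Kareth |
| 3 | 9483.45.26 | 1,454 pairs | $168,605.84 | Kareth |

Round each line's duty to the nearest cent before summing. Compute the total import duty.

Line 1 (1976.36.13, Meristan, 3,798 kg, $901,493.28):
Base rate for 1976.36.13 is 13.5% + $0.75/kg.
Additional duty on 1976.36.13 from Meristan: +34.8%. Applied ad valorem rate: 13.5% + 34.8% = 48.3%.
Duty = $901,493.28 × 48.3% + 3,798 × $0.75 = $438,269.75.
Line 2 (5182.05.82, Kareth, 2,541 units, $384,631.17):
Base rate for 5182.05.82 is 11% + $0.19/unit.
Origin Kareth qualifies under the Drenoria–Kareth agreement and 5182.05.82 is covered: preferential rate Free applies instead.
Duty = $384,631.17 × 0% = $0.00.
Line 3 (9483.45.26, Kareth, 1,454 pairs, $168,605.84):
Base rate for 9483.45.26 is 9.5%.
Origin Kareth qualifies under the Drenoria–Kareth agreement and 9483.45.26 is covered: preferential rate 6% applies instead.
Duty = $168,605.84 × 6% = $10,116.35.
Total = $438,269.75 + $0.00 + $10,116.35 = $448,386.10.

$448,386.10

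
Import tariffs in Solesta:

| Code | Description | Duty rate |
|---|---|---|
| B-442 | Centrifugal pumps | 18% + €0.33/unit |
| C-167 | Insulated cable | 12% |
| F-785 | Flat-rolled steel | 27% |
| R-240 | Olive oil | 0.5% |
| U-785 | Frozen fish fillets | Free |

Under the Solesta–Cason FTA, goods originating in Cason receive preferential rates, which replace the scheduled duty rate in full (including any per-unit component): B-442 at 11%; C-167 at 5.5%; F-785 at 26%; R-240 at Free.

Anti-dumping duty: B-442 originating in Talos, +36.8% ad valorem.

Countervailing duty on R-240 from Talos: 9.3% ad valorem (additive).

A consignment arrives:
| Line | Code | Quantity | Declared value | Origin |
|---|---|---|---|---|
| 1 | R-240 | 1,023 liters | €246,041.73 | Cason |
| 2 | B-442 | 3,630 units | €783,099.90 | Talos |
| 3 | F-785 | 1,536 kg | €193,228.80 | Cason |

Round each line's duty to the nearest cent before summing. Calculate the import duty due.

Line 1 (R-240, Cason, 1,023 liters, €246,041.73):
Base rate for R-240 is 0.5%.
Origin Cason qualifies under the Solesta–Cason agreement and R-240 is covered: preferential rate Free applies instead.
The additional-duty order on R-240 targets Talos, not Cason; it does not apply.
Duty = €246,041.73 × 0% = €0.00.
Line 2 (B-442, Talos, 3,630 units, €783,099.90):
Base rate for B-442 is 18% + €0.33/unit.
B-442 has an FTA preferential rate, but origin Talos is not Cason; base rate stands.
Additional duty on B-442 from Talos: +36.8%. Applied ad valorem rate: 18% + 36.8% = 54.8%.
Duty = €783,099.90 × 54.8% + 3,630 × €0.33 = €430,336.65.
Line 3 (F-785, Cason, 1,536 kg, €193,228.80):
Base rate for F-785 is 27%.
Origin Cason qualifies under the Solesta–Cason agreement and F-785 is covered: preferential rate 26% applies instead.
Duty = €193,228.80 × 26% = €50,239.49.
Total = €0.00 + €430,336.65 + €50,239.49 = €480,576.14.

€480,576.14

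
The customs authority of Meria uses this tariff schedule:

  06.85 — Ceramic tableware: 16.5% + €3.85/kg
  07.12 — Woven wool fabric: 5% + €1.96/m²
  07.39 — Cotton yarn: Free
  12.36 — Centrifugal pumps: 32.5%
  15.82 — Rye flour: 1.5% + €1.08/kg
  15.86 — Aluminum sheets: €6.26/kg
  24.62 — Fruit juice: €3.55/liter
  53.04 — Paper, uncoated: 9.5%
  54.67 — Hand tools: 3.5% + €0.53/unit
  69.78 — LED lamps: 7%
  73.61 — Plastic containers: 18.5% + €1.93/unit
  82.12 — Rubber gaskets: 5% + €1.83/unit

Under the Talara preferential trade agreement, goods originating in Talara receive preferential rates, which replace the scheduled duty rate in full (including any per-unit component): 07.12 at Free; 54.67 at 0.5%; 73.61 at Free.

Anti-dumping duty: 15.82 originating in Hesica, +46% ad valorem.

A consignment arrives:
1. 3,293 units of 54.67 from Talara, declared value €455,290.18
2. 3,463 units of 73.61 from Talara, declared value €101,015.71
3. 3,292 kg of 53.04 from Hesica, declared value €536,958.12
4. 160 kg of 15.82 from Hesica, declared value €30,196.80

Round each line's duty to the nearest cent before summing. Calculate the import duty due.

Line 1 (54.67, Talara, 3,293 units, €455,290.18):
Base rate for 54.67 is 3.5% + €0.53/unit.
Origin Talara qualifies under the Meria–Talara agreement and 54.67 is covered: preferential rate 0.5% applies instead.
Duty = €455,290.18 × 0.5% = €2,276.45.
Line 2 (73.61, Talara, 3,463 units, €101,015.71):
Base rate for 73.61 is 18.5% + €1.93/unit.
Origin Talara qualifies under the Meria–Talara agreement and 73.61 is covered: preferential rate Free applies instead.
Duty = €101,015.71 × 0% = €0.00.
Line 3 (53.04, Hesica, 3,292 kg, €536,958.12):
Base rate for 53.04 is 9.5%.
Duty = €536,958.12 × 9.5% = €51,011.02.
Line 4 (15.82, Hesica, 160 kg, €30,196.80):
Base rate for 15.82 is 1.5% + €1.08/kg.
Additional duty on 15.82 from Hesica: +46%. Applied ad valorem rate: 1.5% + 46% = 47.5%.
Duty = €30,196.80 × 47.5% + 160 × €1.08 = €14,516.28.
Total = €2,276.45 + €0.00 + €51,011.02 + €14,516.28 = €67,803.75.

€67,803.75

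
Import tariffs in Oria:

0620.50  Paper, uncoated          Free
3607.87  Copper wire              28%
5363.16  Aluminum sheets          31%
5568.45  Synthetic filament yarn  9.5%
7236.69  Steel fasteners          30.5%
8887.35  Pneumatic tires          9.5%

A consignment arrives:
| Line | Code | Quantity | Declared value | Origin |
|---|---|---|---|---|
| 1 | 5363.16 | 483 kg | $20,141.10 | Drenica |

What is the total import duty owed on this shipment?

Line 1 (5363.16, Drenica, 483 kg, $20,141.10):
Base rate for 5363.16 is 31%.
Duty = $20,141.10 × 31% = $6,243.74.

$6,243.74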